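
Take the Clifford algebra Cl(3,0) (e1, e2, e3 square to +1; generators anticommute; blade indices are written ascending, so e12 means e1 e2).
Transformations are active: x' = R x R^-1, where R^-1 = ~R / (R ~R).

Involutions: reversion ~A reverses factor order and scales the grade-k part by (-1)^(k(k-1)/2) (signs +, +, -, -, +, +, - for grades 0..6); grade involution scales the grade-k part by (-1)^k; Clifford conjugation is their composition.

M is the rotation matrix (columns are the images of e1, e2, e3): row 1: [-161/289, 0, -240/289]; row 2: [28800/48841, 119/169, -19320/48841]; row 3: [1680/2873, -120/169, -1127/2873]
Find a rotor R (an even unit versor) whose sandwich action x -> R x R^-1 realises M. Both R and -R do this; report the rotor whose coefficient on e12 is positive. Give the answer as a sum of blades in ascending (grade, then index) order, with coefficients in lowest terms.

Method: write R = a + b12*e12 + b13*e13 + b23*e23 with a^2 + b12^2 + b13^2 + b23^2 = 1 (so R^-1 = ~R). Expanding the columns R e_j ~R gives tr M = 4a^2 - 1 and, from the antisymmetric part, M21 - M12 = -4a*b12, M13 - M31 = 4a*b13, M32 - M23 = -4a*b23.
Here tr M = -11977/48841, so a^2 = (1 + tr M)/4 = 9216/48841 and a = ±96/221. Taking a = 96/221: M21 - M12 = 28800/48841, M13 - M31 = -69120/48841, M32 - M23 = -15360/48841, giving b12 = -75/221, b13 = -180/221, b23 = 40/221, i.e. R = 96/221 - 75/221*e12 - 180/221*e13 + 40/221*e23.
Its e12 coefficient is negative, so report the other preimage -R.
Answer: -96/221 + 75/221*e12 + 180/221*e13 - 40/221*e23. Sheet selection: the two-to-one cover makes ±R indistinguishable at the matrix level (trace -11977/48841), so uniqueness comes from the required sign on e12.


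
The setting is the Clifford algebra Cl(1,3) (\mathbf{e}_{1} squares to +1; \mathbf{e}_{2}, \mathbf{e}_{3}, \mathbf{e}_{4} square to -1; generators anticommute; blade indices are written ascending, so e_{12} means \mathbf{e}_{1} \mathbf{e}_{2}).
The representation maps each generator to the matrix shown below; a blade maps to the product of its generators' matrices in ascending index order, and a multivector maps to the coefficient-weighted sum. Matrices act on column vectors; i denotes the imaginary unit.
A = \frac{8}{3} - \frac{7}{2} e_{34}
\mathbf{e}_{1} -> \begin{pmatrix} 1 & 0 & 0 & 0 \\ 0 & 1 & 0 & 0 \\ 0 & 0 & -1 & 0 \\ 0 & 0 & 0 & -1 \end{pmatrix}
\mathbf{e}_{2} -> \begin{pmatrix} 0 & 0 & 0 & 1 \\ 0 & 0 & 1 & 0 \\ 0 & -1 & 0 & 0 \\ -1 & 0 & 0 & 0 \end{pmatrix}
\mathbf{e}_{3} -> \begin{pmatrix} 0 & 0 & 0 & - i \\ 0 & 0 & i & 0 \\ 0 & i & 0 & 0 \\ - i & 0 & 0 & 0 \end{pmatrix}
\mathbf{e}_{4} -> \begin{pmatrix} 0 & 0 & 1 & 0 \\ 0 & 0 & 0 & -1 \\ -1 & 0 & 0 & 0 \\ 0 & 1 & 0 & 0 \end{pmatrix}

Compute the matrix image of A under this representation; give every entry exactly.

Bivector images (products of the table entries): rho(e_{34}) = rho(\mathbf{e}_{3})rho(\mathbf{e}_{4}) = \begin{pmatrix} 0 & - i & 0 & 0 \\ - i & 0 & 0 & 0 \\ 0 & 0 & 0 & - i \\ 0 & 0 & - i & 0 \end{pmatrix}.
M = (\frac{8}{3})*1 + (-\frac{7}{2})*rho(e_{34}), summed entrywise (1 is the identity matrix):
Answer: \begin{pmatrix} \frac{8}{3} & \frac{7 i}{2} & 0 & 0 \\ \frac{7 i}{2} & \frac{8}{3} & 0 & 0 \\ 0 & 0 & \frac{8}{3} & \frac{7 i}{2} \\ 0 & 0 & \frac{7 i}{2} & \frac{8}{3} \end{pmatrix}


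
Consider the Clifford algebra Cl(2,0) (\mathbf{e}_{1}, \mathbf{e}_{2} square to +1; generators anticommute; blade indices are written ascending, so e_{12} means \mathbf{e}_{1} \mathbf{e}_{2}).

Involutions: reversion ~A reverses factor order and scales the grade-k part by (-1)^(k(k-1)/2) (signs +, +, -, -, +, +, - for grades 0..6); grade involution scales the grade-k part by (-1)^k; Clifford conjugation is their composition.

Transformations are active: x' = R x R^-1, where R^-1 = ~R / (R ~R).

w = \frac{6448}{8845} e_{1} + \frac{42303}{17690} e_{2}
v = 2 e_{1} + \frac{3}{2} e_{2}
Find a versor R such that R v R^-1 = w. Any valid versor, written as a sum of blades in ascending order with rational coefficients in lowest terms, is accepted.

Equal squares first: v^2 = w^2 = \frac{25}{4}. Then v + w = \frac{24138}{8845} e_{1} + \frac{34419}{8845} e_{2} is a versor taking v to w, provided it is invertible.
Answer: \frac{24138}{8845} e_{1} + \frac{34419}{8845} e_{2}


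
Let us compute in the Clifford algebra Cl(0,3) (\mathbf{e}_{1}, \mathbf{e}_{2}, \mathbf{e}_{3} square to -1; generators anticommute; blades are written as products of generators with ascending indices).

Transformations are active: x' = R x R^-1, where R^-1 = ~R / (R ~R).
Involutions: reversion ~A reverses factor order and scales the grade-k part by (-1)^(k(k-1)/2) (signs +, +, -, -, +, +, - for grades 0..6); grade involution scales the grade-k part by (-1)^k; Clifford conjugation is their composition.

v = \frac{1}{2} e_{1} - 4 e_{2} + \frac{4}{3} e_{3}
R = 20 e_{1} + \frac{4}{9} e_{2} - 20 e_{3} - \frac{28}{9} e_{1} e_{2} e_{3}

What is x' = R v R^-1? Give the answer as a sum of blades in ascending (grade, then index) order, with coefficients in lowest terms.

~R = 20 e_{1} + \frac{4}{9} e_{2} - 20 e_{3} + \frac{28}{9} e_{1} e_{2} e_{3}, and R ~R = -\frac{65600}{81}, so R^-1 = ~R / (-\frac{65600}{81}).
R v = \frac{166}{9} - \frac{2054}{27} e_{1} e_{2} + \frac{442}{9} e_{1} e_{3} - \frac{2102}{27} e_{2} e_{3}
Answer: -\frac{6178}{3075} e_{1} + \frac{1477}{410} e_{2} - \frac{1032}{1025} e_{3}


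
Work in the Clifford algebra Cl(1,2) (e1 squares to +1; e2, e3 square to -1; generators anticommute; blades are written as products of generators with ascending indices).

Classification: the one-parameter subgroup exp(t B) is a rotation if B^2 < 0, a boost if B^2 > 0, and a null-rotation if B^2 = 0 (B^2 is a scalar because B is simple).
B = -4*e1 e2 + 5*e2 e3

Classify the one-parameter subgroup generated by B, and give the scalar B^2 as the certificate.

B^2 term by term: the squares give (-4)^2*(e1 e2)^2 + (5)^2*(e2 e3)^2 = 16*(+1) + 25*(-1) = -9 (each basis 2-blade squares to minus the product of its generators' squares); cross terms between blades sharing an index anticommute and cancel. So B^2 = -9.
Answer: rotation, certificate B^2 = -9. B^2 = -9 is basis-independent, so its sign is the whole story.


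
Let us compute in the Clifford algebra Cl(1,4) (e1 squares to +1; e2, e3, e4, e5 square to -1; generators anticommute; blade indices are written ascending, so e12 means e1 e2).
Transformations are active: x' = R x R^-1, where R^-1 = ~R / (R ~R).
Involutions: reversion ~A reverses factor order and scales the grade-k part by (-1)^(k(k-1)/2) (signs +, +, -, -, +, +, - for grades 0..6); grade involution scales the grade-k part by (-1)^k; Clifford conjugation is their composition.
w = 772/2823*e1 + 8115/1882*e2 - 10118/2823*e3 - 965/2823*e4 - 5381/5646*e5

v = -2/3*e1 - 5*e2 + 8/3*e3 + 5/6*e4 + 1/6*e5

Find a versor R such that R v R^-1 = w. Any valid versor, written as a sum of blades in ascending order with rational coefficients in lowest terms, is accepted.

R = v + w = -370/941*e1 - 1295/1882*e2 - 2590/2823*e3 + 925/1882*e4 - 740/941*e5 works: the equal norms (-583/18) guarantee its sandwich swaps v into w.
Answer: -370/941*e1 - 1295/1882*e2 - 2590/2823*e3 + 925/1882*e4 - 740/941*e5


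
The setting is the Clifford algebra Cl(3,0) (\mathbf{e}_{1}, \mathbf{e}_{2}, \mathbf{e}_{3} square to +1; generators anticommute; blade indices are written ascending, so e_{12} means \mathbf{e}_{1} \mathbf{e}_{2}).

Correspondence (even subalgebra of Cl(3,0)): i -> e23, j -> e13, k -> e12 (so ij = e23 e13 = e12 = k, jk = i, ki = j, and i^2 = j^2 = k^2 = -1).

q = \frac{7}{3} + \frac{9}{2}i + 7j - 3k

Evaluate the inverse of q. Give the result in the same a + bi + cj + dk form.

In blades: q = \frac{7}{3} - 3 e_{12} + 7 e_{13} + \frac{9}{2} e_{23}.
With qbar = \frac{7}{3} + 3 e_{12} - 7 e_{13} - \frac{9}{2} e_{23} (scalar fixed, mapped units negated), q qbar = \frac{3013}{36} (the sum of squared coefficients), so q^-1 = qbar / (\frac{3013}{36}) = \frac{84}{3013} + \frac{108}{3013} e_{12} - \frac{252}{3013} e_{13} - \frac{162}{3013} e_{23}; translating back:
Answer: \frac{84}{3013} - \frac{162}{3013}i - \frac{252}{3013}j + \frac{108}{3013}k


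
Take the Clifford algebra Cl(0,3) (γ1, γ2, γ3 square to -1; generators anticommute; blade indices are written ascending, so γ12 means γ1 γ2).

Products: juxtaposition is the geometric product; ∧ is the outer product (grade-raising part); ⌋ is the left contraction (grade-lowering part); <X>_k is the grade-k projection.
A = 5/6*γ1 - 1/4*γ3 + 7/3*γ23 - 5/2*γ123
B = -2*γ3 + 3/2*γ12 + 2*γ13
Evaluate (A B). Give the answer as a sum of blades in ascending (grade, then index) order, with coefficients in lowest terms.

step 1: -1/2 - 1/2*γ1 - 19/12*γ2 + 25/12*γ3 - 29/3*γ12 + 11/6*γ13 - 3/8*γ123
Answer: -1/2 - 1/2*γ1 - 19/12*γ2 + 25/12*γ3 - 29/3*γ12 + 11/6*γ13 - 3/8*γ123


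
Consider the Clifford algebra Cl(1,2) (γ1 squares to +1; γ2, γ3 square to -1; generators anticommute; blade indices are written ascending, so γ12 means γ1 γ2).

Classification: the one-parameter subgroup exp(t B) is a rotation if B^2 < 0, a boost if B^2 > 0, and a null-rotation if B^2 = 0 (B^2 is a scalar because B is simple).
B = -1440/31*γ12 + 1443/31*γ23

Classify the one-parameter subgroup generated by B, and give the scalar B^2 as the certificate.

B^2 term by term: the squares give (-1440/31)^2*(γ12)^2 + (1443/31)^2*(γ23)^2 = 2073600/961*(+1) + 2082249/961*(-1) = -9 (each basis 2-blade squares to minus the product of its generators' squares); cross terms between blades sharing an index anticommute and cancel. So B^2 = -9.
Answer: rotation, certificate B^2 = -9. Key observation: B^2 = -9 is a conjugation invariant, so its sign decides the class regardless of the surface form of B.


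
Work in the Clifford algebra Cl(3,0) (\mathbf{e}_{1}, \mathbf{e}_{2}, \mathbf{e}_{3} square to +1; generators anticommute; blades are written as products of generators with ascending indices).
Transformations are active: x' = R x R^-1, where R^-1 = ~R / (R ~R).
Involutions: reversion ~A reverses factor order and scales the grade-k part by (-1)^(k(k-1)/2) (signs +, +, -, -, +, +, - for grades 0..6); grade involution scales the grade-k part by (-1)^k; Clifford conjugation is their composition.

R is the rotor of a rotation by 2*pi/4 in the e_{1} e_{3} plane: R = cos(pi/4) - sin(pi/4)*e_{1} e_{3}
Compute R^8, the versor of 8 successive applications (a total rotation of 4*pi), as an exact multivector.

Because a rotor carries half the rotation angle, composing 8 copies of this e_{1} e_{3}-plane rotor multiplies the phase: 8*(pi/4) = 2 \pi, hence R^8 = cos(2 \pi) - sin(2 \pi)*e_{1} e_{3}.
cos(2 \pi) = 1 and sin(2 \pi) = 0, so R^8 = 1. The total rotation 4*pi is 2 full turns, so every vector returns to itself, yet the rotor is +1, back on the identity sheet (an even number of 2*pi turns).
Answer: 1


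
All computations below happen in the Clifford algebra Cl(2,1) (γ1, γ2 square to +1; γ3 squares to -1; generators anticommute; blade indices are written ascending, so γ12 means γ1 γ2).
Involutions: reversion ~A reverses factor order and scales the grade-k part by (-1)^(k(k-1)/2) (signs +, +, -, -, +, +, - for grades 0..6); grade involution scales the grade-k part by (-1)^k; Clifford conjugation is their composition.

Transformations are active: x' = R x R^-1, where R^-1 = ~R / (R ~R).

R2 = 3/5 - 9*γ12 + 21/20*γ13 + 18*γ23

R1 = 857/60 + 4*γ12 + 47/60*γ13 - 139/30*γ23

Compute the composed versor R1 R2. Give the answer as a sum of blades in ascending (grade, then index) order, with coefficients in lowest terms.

Distribute over the terms of R1 (each basis-blade product reordered to ascending indices, repeated generators contracted through their squares):
(857/60) R2 = 857/100 - 2571/20*γ12 + 5999/400*γ13 + 2571/10*γ23
(4*γ12) R2 = 36 + 12/5*γ12 + 72*γ13 - 21/5*γ23
(47/60*γ13) R2 = 329/400 + 141/10*γ12 + 47/100*γ13 - 141/20*γ23
(-139/30*γ23) R2 = -417/5 + 973/200*γ12 - 417/10*γ13 - 139/50*γ23
Summing the partial products and collecting blades:
Answer: -15203/400 - 21437/200*γ12 + 18307/400*γ13 + 24307/100*γ23


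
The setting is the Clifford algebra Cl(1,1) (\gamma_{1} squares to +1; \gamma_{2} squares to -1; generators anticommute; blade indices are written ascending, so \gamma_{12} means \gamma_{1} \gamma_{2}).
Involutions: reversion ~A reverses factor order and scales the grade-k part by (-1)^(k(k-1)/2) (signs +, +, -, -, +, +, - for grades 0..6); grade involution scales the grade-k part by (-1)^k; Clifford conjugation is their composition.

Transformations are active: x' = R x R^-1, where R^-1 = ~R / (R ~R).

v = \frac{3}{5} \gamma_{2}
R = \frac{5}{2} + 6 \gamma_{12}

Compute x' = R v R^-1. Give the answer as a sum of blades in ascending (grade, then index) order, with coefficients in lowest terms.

~R = \frac{5}{2} - 6 \gamma_{12}, and R ~R = -\frac{119}{4}, so R^-1 = ~R / (-\frac{119}{4}).
R v = -\frac{18}{5} \gamma_{1} + \frac{3}{2} \gamma_{2}
Answer: \frac{72}{119} \gamma_{1} - \frac{507}{595} \gamma_{2}


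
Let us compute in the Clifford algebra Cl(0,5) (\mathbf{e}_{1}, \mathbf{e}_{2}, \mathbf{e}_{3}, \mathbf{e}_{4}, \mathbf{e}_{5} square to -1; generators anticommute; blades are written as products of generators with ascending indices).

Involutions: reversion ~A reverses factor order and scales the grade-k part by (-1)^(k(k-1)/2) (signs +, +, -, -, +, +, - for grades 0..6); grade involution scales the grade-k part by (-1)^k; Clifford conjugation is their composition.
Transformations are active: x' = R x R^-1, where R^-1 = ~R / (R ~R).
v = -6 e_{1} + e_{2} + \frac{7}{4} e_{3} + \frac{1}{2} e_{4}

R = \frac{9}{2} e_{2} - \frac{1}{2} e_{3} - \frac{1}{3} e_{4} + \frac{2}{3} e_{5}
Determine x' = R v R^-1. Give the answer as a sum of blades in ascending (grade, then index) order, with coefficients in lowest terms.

~R = \frac{9}{2} e_{2} - \frac{1}{2} e_{3} - \frac{1}{3} e_{4} + \frac{2}{3} e_{5}, and R ~R = -\frac{379}{18}, so R^-1 = ~R / (-\frac{379}{18}).
R v = -\frac{83}{24} + 27 e_{1} e_{2} - 3 e_{1} e_{3} - 2 e_{1} e_{4} + 4 e_{1} e_{5} + \frac{67}{8} e_{2} e_{3} + \frac{31}{12} e_{2} e_{4} - \frac{2}{3} e_{2} e_{5} + \frac{1}{3} e_{3} e_{4} - \frac{7}{6} e_{3} e_{5} - \frac{1}{3} e_{4} e_{5}
Answer: 6 e_{1} + \frac{725}{1516} e_{2} - \frac{1451}{758} e_{3} - \frac{231}{379} e_{4} + \frac{83}{379} e_{5}


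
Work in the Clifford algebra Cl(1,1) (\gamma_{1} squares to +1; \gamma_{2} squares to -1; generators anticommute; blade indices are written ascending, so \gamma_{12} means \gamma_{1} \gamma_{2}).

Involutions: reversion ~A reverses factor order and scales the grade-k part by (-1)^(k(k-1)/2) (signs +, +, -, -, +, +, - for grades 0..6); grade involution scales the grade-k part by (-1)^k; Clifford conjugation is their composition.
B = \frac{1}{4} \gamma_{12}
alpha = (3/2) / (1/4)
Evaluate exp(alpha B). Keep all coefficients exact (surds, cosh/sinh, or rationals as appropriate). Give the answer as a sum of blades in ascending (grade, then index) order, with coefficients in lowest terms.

B^2 = (\frac{1}{4})^2*(\gamma_{12})^2 = \frac{1}{16}*(+1) = \frac{1}{16} (a basis 2-blade squares to minus the product of its generators' squares).
B^2 = \frac{1}{16} — a positive square means the series sums to a boost: l = \frac{1}{4}, alpha*l = \frac{3}{2}, so exp(alpha B) = cosh(\frac{3}{2}) + (sinh(\frac{3}{2})/(\frac{1}{4}))*B = \cosh{\left(\frac{3}{2} \right)} + (4 \sinh{\left(\frac{3}{2} \right)})*B.
Answer: \cosh{\left(\frac{3}{2} \right)} + \sinh{\left(\frac{3}{2} \right)} \gamma_{12}


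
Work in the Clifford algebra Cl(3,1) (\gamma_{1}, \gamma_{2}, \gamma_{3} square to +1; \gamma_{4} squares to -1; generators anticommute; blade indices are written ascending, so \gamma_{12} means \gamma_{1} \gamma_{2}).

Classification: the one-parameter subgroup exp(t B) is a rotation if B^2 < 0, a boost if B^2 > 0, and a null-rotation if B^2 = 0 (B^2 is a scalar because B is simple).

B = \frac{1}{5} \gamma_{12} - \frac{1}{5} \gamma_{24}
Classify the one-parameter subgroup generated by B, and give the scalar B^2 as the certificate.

B^2 term by term: the squares give (\frac{1}{5})^2*(\gamma_{12})^2 + (-\frac{1}{5})^2*(\gamma_{24})^2 = \frac{1}{25}*(-1) + \frac{1}{25}*(+1) = 0 (each basis 2-blade squares to minus the product of its generators' squares); cross terms between blades sharing an index anticommute and cancel. So B^2 = 0.
Answer: null-rotation, certificate B^2 = 0. B^2 = 0 is basis-independent, so its sign is the whole story.


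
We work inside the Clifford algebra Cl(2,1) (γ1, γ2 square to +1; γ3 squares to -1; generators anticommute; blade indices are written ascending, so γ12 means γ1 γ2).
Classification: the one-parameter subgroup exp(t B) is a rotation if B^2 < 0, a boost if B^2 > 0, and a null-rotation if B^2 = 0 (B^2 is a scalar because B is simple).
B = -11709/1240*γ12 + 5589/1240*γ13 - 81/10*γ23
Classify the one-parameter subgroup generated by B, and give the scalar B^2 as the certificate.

B^2 term by term: the squares give (-11709/1240)^2*(γ12)^2 + (5589/1240)^2*(γ13)^2 + (-81/10)^2*(γ23)^2 = 137100681/1537600*(-1) + 31236921/1537600*(+1) + 6561/100*(+1) = -81/25 (each basis 2-blade squares to minus the product of its generators' squares); cross terms between blades sharing an index anticommute and cancel. So B^2 = -81/25.
Answer: rotation, certificate B^2 = -81/25. Key observation: B^2 = -81/25 is a conjugation invariant, so its sign decides the class regardless of the surface form of B.


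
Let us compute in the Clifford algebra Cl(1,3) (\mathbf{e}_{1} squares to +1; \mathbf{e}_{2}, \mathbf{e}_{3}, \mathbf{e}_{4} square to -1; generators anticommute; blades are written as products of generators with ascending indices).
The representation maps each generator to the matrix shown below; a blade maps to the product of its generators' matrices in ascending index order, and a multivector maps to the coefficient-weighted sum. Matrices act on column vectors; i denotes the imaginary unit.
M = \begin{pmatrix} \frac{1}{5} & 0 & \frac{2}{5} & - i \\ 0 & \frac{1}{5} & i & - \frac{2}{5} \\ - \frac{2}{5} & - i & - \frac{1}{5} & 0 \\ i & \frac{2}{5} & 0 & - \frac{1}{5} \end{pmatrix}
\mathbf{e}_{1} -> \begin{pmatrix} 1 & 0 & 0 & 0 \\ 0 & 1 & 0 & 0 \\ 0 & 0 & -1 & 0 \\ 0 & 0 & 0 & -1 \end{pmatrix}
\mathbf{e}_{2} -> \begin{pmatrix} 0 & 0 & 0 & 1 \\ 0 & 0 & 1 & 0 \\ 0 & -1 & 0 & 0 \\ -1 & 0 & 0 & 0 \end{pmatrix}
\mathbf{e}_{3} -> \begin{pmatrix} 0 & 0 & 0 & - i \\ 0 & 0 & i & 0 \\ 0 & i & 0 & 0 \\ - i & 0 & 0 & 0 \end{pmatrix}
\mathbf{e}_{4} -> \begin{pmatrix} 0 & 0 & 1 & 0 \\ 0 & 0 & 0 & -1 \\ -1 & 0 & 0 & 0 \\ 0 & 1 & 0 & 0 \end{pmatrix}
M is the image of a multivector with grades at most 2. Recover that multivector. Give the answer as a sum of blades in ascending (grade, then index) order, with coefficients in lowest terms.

Method: the blade images are trace-orthogonal — tr(rho(e_A) rho(e_B)^-1) = 4 if A = B and 0 otherwise — and rho(e_A)^-1 = (e_A)^2 * rho(e_A) with (e_A)^2 = +1 or -1, so the coefficient of e_A in the preimage is (e_A)^2 * tr(M rho(e_A))/4.
Nonzero projections over blades of grade <= 2: e_{1}: (e_{1})^2 = +1, tr(M rho(e_{1})) = \frac{4}{5}, coefficient \frac{1}{5}; e_{4}: (e_{4})^2 = -1, tr(M rho(e_{4})) = - \frac{8}{5}, coefficient \frac{2}{5}; e_{1} e_{3}: (e_{1} e_{3})^2 = +1, tr(M rho(e_{1} e_{3})) = 4, coefficient 1. Every other blade of grade <= 2 projects to 0.
Answer: \frac{1}{5} e_{1} + \frac{2}{5} e_{4} + e_{1} e_{3}


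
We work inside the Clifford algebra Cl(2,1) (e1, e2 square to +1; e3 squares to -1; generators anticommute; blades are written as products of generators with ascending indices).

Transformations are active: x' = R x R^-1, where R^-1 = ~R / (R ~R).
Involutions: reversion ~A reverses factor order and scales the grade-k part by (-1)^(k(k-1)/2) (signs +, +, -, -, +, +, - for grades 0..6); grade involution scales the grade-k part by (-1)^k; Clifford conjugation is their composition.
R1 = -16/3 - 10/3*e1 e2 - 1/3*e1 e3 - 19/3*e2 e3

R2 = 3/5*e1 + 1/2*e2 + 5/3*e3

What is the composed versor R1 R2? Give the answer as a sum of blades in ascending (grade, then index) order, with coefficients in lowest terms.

Distribute over the terms of R2 (each basis-blade product reordered to ascending indices, repeated generators contracted through their squares):
R1 (3/5*e1) = -16/5*e1 + 2*e2 + 1/5*e3 - 19/5*e1 e2 e3
R1 (1/2*e2) = -5/3*e1 - 8/3*e2 + 19/6*e3 + 1/6*e1 e2 e3
R1 (5/3*e3) = 5/9*e1 + 95/9*e2 - 80/9*e3 - 50/9*e1 e2 e3
Summing the partial products and collecting blades:
Answer: -194/45*e1 + 89/9*e2 - 497/90*e3 - 827/90*e1 e2 e3


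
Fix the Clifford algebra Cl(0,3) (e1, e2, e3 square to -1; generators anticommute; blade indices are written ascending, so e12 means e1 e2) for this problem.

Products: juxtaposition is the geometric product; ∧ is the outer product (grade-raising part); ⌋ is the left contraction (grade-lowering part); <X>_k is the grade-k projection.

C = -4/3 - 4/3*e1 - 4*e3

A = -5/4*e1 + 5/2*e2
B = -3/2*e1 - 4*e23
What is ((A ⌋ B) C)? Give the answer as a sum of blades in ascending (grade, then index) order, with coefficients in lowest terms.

step 1: -15/8 + 10*e3
step 2: 85/2 + 5/2*e1 - 35/6*e3 + 40/3*e13
Answer: 85/2 + 5/2*e1 - 35/6*e3 + 40/3*e13


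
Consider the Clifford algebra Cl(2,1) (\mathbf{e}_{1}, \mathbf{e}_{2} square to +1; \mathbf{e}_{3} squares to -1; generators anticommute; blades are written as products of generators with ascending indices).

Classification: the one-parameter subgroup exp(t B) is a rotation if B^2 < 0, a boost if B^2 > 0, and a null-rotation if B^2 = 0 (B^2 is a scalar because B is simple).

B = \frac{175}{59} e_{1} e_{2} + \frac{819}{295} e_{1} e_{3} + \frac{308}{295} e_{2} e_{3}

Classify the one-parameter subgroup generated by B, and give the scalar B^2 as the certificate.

B^2 term by term: the squares give (\frac{175}{59})^2*(e_{1} e_{2})^2 + (\frac{819}{295})^2*(e_{1} e_{3})^2 + (\frac{308}{295})^2*(e_{2} e_{3})^2 = \frac{30625}{3481}*(-1) + \frac{670761}{87025}*(+1) + \frac{94864}{87025}*(+1) = 0 (each basis 2-blade squares to minus the product of its generators' squares); cross terms between blades sharing an index anticommute and cancel. So B^2 = 0.
Answer: null-rotation, certificate B^2 = 0. The scalar 0 is the complete invariant here: its sign names the subgroup type.


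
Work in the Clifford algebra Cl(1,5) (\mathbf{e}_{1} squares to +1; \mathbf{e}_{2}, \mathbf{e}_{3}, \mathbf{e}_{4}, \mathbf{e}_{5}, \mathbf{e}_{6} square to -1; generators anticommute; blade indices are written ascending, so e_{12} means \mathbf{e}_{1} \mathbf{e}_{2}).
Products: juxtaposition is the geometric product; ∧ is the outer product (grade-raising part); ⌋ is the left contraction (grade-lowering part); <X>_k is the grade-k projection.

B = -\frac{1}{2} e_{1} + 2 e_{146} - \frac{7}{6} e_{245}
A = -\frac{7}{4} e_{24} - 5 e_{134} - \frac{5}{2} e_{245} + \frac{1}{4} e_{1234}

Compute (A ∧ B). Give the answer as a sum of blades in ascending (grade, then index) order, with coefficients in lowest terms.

step 1: \frac{7}{8} e_{124} - \frac{5}{4} e_{1245}
Answer: \frac{7}{8} e_{124} - \frac{5}{4} e_{1245}


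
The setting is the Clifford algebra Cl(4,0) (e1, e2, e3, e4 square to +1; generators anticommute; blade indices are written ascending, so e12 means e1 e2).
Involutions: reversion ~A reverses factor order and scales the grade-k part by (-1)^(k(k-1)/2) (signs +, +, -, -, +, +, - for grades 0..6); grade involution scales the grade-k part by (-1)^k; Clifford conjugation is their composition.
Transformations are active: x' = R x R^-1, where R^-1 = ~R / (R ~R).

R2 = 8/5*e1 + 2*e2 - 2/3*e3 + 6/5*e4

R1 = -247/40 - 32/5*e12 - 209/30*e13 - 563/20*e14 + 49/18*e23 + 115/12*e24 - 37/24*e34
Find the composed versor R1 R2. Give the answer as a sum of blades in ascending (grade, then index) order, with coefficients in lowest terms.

Distribute over the terms of R2 (each basis-blade product reordered to ascending indices, repeated generators contracted through their squares):
R1 (8/5*e1) = -247/25*e1 + 256/25*e2 + 836/75*e3 + 1126/25*e4 + 196/45*e123 + 46/3*e124 - 37/15*e134
R1 (2*e2) = -64/5*e1 - 247/20*e2 - 49/9*e3 - 115/6*e4 + 209/15*e123 + 563/10*e124 - 37/12*e234
R1 (-2/3*e3) = 209/45*e1 - 49/27*e2 + 247/60*e3 - 37/36*e4 + 64/15*e123 - 563/30*e134 + 115/18*e234
R1 (6/5*e4) = -1689/50*e1 + 23/2*e2 - 37/20*e3 - 741/100*e4 - 192/25*e124 - 209/25*e134 + 49/15*e234
Summing the partial products and collecting blades:
Answer: -23317/450*e1 + 20453/2700*e2 + 1793/225*e3 + 3923/225*e4 + 203/9*e123 + 9593/150*e124 - 4439/150*e134 + 1183/180*e234


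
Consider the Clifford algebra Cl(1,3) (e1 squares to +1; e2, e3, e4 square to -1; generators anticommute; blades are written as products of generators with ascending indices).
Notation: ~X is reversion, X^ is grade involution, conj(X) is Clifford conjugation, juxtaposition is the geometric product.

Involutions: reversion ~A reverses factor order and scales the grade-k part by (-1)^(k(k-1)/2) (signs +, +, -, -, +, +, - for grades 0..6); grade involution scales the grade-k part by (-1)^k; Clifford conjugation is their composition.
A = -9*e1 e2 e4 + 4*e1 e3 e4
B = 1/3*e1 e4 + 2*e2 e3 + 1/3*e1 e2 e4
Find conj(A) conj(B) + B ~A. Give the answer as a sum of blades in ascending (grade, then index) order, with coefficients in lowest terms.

first term: 3 - 3*e2 + 4/3*e3 - 4/3*e2 e3 - 8*e1 e2 e4 - 18*e1 e3 e4
second term: -3 - 3*e2 + 4/3*e3 - 4/3*e2 e3 + 8*e1 e2 e4 + 18*e1 e3 e4
Answer: -6*e2 + 8/3*e3 - 8/3*e2 e3


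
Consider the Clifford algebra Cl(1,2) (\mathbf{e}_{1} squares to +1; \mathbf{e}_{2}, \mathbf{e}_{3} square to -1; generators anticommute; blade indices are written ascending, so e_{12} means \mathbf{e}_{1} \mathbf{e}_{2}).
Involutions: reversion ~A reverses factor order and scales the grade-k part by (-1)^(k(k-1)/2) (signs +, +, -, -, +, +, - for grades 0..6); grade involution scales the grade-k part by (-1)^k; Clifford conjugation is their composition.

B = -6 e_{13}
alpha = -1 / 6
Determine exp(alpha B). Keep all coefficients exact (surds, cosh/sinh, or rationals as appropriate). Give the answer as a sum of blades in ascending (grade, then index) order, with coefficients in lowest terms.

B^2 = (-6)^2*(e_{13})^2 = 36*(+1) = 36 (a basis 2-blade squares to minus the product of its generators' squares).
B^2 = 36 — the series telescopes hyperbolically here: l = 6, alpha*l = -1, so exp(alpha B) = cosh(-1) + (sinh(-1)/6)*B = \cosh{\left(1 \right)} + (- \frac{\sinh{\left(1 \right)}}{6})*B.
Answer: \cosh{\left(1 \right)} + \sinh{\left(1 \right)} e_{13}


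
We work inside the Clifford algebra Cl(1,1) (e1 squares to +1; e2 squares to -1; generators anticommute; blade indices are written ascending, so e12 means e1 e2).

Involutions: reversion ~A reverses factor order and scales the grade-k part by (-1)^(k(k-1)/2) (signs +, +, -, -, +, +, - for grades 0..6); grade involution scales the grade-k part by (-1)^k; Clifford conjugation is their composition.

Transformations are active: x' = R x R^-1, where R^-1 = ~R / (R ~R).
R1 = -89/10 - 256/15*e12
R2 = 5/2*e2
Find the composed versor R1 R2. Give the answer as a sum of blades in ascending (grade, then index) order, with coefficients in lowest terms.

Distribute over the terms of R2 (each basis-blade product reordered to ascending indices, repeated generators contracted through their squares):
R1 (5/2*e2) = 128/3*e1 - 89/4*e2
Answer: 128/3*e1 - 89/4*e2


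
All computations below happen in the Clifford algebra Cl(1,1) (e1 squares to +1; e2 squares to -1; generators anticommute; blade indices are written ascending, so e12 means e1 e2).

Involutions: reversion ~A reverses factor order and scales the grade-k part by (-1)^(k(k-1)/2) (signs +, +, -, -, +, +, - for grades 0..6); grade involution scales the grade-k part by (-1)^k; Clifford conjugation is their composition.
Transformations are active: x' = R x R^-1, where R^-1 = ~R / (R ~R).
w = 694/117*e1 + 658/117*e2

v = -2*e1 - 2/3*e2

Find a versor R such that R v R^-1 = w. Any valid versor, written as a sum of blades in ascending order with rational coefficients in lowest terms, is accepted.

R = v + w = 460/117*e1 + 580/117*e2 works: the equal norms (32/9) guarantee its sandwich swaps v into w.
Answer: 460/117*e1 + 580/117*e2


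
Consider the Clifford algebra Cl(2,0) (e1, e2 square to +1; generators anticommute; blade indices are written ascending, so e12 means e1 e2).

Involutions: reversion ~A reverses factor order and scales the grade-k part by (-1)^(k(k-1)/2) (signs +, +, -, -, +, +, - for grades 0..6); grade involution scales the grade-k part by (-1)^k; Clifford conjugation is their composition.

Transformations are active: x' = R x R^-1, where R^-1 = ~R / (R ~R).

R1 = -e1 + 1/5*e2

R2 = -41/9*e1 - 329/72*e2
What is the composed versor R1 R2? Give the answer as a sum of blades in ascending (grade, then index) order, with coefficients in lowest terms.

Distribute over the terms of R1 (each basis-blade product reordered to ascending indices, repeated generators contracted through their squares):
(-e1) R2 = 41/9 + 329/72*e12
(1/5*e2) R2 = -329/360 + 41/45*e12
Summing the partial products and collecting blades:
Answer: 437/120 + 1973/360*e12


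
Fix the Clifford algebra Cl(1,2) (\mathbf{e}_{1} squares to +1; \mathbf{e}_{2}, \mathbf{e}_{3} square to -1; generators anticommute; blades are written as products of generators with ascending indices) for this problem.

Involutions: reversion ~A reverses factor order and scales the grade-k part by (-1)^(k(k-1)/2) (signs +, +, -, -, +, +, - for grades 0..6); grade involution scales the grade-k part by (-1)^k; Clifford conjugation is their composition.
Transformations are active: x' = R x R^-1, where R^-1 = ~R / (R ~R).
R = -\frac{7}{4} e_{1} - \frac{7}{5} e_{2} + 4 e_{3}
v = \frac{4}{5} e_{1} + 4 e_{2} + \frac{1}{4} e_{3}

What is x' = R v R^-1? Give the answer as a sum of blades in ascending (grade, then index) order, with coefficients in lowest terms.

~R = -\frac{7}{4} e_{1} - \frac{7}{5} e_{2} + 4 e_{3}, and R ~R = -\frac{5959}{400}, so R^-1 = ~R / (-\frac{5959}{400}).
R v = \frac{16}{5} - \frac{147}{25} e_{1} e_{2} - \frac{291}{80} e_{1} e_{3} - \frac{327}{20} e_{2} e_{3}
Answer: -\frac{1436}{29795} e_{1} - \frac{20252}{5959} e_{2} - \frac{46919}{23836} e_{3}


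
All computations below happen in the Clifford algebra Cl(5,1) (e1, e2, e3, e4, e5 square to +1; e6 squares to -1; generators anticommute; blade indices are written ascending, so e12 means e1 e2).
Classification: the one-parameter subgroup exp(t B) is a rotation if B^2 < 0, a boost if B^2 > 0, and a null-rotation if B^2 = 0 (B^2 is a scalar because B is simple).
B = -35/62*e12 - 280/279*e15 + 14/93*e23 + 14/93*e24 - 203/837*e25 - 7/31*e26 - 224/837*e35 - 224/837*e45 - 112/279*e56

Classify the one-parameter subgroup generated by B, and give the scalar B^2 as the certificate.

B^2 term by term: the squares give (-35/62)^2*(e12)^2 + (-280/279)^2*(e15)^2 + (14/93)^2*(e23)^2 + (14/93)^2*(e24)^2 + (-203/837)^2*(e25)^2 + (-7/31)^2*(e26)^2 + (-224/837)^2*(e35)^2 + (-224/837)^2*(e45)^2 + (-112/279)^2*(e56)^2 = 1225/3844*(-1) + 78400/77841*(-1) + 196/8649*(-1) + 196/8649*(-1) + 41209/700569*(-1) + 49/961*(+1) + 50176/700569*(-1) + 50176/700569*(-1) + 12544/77841*(+1) = -49/36 (each basis 2-blade squares to minus the product of its generators' squares); cross terms between blades sharing an index anticommute and cancel; the commuting (index-disjoint) pairs give grade-4 terms 2*c*c'*(blade product), which cancel blade by blade — e1235: 7840/25947 - 7840/25947 = 0; e1245: 7840/25947 - 7840/25947 = 0; e1256: 3920/8649 - 3920/8649 = 0; e2345: -6272/77841 + 6272/77841 = 0; e2356: -3136/25947 + 3136/25947 = 0; e2456: -3136/25947 + 3136/25947 = 0 — confirming B is simple. So B^2 = -49/36.
Answer: rotation, certificate B^2 = -49/36. Key observation: B^2 = -49/36 is a conjugation invariant, so its sign decides the class regardless of the surface form of B.


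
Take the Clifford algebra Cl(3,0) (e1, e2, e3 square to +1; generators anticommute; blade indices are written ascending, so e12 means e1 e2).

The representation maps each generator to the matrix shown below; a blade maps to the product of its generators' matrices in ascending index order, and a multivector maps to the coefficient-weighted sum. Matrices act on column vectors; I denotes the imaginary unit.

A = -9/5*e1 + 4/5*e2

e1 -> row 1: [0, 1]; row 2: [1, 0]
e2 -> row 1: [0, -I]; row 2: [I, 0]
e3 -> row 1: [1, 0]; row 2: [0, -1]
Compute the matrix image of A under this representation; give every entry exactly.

M = (-9/5)*rho(e1) + (4/5)*rho(e2), summed entrywise:
Answer: row 1: [0, -9/5 - 4*I/5]; row 2: [-9/5 + 4*I/5, 0]


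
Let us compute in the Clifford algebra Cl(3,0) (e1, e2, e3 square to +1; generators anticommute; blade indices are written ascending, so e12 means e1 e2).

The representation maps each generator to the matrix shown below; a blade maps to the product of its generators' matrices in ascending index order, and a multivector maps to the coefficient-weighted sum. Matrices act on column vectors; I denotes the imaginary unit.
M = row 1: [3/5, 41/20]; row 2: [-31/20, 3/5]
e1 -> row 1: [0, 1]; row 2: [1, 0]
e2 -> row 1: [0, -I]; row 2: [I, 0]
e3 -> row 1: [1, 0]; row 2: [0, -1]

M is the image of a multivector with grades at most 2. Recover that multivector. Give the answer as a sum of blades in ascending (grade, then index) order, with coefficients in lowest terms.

Method: 1, rho(e1), rho(e2), rho(e3) form a trace-orthogonal basis of the 2x2 complex matrices (tr(X Y) = 2 if X = Y, else 0), so M = m0*1 + m1*rho(e1) + m2*rho(e2) + m3*rho(e3) with m0 = tr(M)/2 = 3/5, m1 = tr(M rho(e1))/2 = 1/4, m2 = tr(M rho(e2))/2 = 9*I/5, m3 = tr(M rho(e3))/2 = 0.
Multiplying table entries, the bivector images are rho(e12) = I*rho(e3), rho(e13) = -I*rho(e2), rho(e23) = I*rho(e1); with real blade coefficients the real parts of m0..m3 are the coefficients of 1, e1, e2, e3 and the imaginary parts give the bivectors (e23: Im m1, e13: -Im m2, e12: Im m3).
Answer: 3/5 + 1/4*e1 - 9/5*e13


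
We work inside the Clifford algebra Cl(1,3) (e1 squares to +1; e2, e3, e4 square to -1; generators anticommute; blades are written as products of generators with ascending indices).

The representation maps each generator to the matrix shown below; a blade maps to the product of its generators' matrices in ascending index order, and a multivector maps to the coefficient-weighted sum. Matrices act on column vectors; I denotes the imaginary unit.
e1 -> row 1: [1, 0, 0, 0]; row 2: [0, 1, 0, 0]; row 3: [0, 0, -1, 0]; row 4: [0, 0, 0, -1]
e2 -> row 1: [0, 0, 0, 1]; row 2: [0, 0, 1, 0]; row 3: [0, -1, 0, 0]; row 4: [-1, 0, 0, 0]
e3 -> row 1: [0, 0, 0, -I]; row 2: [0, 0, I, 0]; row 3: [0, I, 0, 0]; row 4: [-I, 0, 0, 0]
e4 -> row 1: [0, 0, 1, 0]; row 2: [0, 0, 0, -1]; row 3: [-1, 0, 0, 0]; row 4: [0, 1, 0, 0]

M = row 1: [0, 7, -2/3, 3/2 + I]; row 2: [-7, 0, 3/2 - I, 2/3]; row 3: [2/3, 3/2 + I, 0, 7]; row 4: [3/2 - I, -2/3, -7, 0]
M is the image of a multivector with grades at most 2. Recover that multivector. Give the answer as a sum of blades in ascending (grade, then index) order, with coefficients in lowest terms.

Method: the blade images are trace-orthogonal — tr(rho(e_A) rho(e_B)^-1) = 4 if A = B and 0 otherwise — and rho(e_A)^-1 = (e_A)^2 * rho(e_A) with (e_A)^2 = +1 or -1, so the coefficient of e_A in the preimage is (e_A)^2 * tr(M rho(e_A))/4.
Nonzero projections over blades of grade <= 2: e4: (e4)^2 = -1, tr(M rho(e4)) = 8/3, coefficient -2/3; e1 e2: (e1 e2)^2 = +1, tr(M rho(e1 e2)) = 6, coefficient 3/2; e1 e3: (e1 e3)^2 = +1, tr(M rho(e1 e3)) = -4, coefficient -1; e2 e4: (e2 e4)^2 = -1, tr(M rho(e2 e4)) = -28, coefficient 7. Every other blade of grade <= 2 projects to 0.
Answer: -2/3*e4 + 3/2*e1 e2 - e1 e3 + 7*e2 e4


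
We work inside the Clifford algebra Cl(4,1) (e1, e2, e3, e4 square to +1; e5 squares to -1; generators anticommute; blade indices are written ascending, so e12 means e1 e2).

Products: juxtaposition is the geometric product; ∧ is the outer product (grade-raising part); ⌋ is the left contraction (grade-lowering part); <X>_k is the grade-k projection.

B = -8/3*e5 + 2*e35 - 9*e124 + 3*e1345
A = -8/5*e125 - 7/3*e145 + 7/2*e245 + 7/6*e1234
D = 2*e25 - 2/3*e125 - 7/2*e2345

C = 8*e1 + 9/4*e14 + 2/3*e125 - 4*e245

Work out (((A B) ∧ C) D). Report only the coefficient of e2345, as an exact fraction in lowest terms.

step 1: 7/2*e3 - 64/15*e12 - 56/9*e14 - 63/2*e15 + 28/3*e24 - 35/2*e25 + 72/5*e45 - 137/10*e123 + 14/3*e134 - 11/5*e234 - 7/3*e1245 - 28/9*e12345
step 2: -28*e13 + 224/3*e124 - 140*e125 - 63/8*e134 + 576/5*e145 + 88/5*e1234 + 7/3*e1235 + 315/8*e1245 + 14*e2345
step 3: 427/3 - 280*e1 - 14/9*e3 - 105/4*e4 - 6839/48*e13 - 847/12*e14 + 308/5*e15 + 384/5*e24 + 28*e34 + 448/9*e45 - 2016/5*e123 - 1152/5*e124 - 441/16*e125 + 1442/3*e134 - 784/3*e135 - 448/3*e145 + 56/3*e235 + 176/15*e345 + 56*e1235 - 98*e1245 + 176/5*e1345 + 21/4*e2345 - 63/4*e12345
Answer: 21/4


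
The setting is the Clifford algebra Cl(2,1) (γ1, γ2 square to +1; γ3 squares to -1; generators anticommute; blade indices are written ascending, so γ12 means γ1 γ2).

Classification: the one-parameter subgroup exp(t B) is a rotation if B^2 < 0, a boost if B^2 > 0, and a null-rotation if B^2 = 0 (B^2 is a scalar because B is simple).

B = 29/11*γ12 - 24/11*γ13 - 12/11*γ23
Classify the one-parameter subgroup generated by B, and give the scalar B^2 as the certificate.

B^2 term by term: the squares give (29/11)^2*(γ12)^2 + (-24/11)^2*(γ13)^2 + (-12/11)^2*(γ23)^2 = 841/121*(-1) + 576/121*(+1) + 144/121*(+1) = -1 (each basis 2-blade squares to minus the product of its generators' squares); cross terms between blades sharing an index anticommute and cancel. So B^2 = -1.
Answer: rotation, certificate B^2 = -1. B^2 = -1 is basis-independent, so its sign is the whole story.


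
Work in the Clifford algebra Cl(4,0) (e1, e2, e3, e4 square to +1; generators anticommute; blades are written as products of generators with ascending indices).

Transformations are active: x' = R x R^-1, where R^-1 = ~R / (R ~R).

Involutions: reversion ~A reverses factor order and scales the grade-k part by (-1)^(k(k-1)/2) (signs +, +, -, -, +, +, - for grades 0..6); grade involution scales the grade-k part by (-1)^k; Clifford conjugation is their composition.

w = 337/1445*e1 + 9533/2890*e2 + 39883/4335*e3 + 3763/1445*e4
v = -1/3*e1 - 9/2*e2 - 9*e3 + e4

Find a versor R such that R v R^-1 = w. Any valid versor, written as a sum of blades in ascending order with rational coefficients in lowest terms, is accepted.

Construction: equal norms (both 3685/36) license R = v + w = -434/4335*e1 - 1736/1445*e2 + 868/4335*e3 + 5208/1445*e4 — nothing changes along that direction, while (v - w)/2 changes sign, so v maps onto w.
Answer: -434/4335*e1 - 1736/1445*e2 + 868/4335*e3 + 5208/1445*e4


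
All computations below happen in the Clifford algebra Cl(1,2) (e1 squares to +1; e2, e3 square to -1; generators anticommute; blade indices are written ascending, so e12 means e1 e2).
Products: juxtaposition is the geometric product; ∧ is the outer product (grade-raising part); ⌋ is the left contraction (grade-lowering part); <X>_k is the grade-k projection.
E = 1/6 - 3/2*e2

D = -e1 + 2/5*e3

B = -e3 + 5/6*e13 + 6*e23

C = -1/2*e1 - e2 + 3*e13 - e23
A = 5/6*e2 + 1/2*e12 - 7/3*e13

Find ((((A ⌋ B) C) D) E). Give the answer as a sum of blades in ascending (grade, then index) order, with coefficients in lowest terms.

step 1: -35/18 - 5*e3
step 2: -505/36*e1 + 125/18*e2 - 25/3*e13 - 55/18*e23
step 3: 505/36 + 10/3*e1 + 11/9*e2 - 25/3*e3 + 125/18*e12 - 101/18*e13 + 25/9*e23 + 55/18*e123
step 4: 901/216 + 395/36*e1 - 4501/216*e2 - 50/9*e3 - 415/108*e12 - 149/27*e13 - 325/27*e23 - 427/54*e123
Answer: 901/216 + 395/36*e1 - 4501/216*e2 - 50/9*e3 - 415/108*e12 - 149/27*e13 - 325/27*e23 - 427/54*e123


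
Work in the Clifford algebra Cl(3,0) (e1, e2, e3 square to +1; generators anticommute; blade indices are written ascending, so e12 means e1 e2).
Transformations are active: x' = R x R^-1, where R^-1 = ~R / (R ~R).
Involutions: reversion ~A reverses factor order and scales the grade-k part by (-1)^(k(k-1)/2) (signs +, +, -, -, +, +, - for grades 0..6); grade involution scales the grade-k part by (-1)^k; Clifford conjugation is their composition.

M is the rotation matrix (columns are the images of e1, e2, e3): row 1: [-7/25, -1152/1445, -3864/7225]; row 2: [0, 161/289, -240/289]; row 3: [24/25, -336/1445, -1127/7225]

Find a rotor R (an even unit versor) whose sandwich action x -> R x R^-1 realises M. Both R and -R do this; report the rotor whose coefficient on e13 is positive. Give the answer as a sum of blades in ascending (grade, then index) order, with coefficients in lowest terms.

Method: write R = a + b12*e12 + b13*e13 + b23*e23 with a^2 + b12^2 + b13^2 + b23^2 = 1 (so R^-1 = ~R). Expanding the columns R e_j ~R gives tr M = 4a^2 - 1 and, from the antisymmetric part, M21 - M12 = -4a*b12, M13 - M31 = 4a*b13, M32 - M23 = -4a*b23.
Here tr M = 35/289, so a^2 = (1 + tr M)/4 = 81/289 and a = ±9/17. Taking a = 9/17: M21 - M12 = 1152/1445, M13 - M31 = -432/289, M32 - M23 = 864/1445, giving b12 = -32/85, b13 = -12/17, b23 = -24/85, i.e. R = 9/17 - 32/85*e12 - 12/17*e13 - 24/85*e23.
Its e13 coefficient is negative, so report the other preimage -R.
Answer: -9/17 + 32/85*e12 + 12/17*e13 + 24/85*e23. Why the constraint matters: R and -R act identically through the sandwich — M has trace 35/289 either way — so only the sign condition on e13 picks one of the two preimages.
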